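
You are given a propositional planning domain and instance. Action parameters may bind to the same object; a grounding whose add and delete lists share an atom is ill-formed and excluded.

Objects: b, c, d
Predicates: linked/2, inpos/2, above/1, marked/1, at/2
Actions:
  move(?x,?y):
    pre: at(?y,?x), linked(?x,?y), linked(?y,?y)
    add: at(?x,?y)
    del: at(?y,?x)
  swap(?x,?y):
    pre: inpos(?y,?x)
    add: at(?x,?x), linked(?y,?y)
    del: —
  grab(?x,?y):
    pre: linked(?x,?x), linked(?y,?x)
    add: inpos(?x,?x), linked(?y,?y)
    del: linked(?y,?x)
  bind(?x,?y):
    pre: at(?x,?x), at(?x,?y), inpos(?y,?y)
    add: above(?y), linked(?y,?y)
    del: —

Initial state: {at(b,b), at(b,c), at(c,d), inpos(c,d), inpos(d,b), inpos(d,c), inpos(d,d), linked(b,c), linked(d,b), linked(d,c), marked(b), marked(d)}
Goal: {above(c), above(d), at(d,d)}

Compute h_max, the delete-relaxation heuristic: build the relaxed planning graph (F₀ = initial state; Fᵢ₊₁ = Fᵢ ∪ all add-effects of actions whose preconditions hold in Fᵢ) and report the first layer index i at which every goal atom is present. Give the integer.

F0 = init (12 atoms)
F1 = F0 ∪ {at(c,c), at(d,d), linked(c,c), linked(d,d)}  (16 atoms)
F2 = F1 ∪ {above(d), at(d,c), inpos(c,c), linked(b,b)}  (20 atoms)
F3 = F2 ∪ {above(c), inpos(b,b)}  (22 atoms)
goal ⊆ F3  ⇒  h_max = 3

3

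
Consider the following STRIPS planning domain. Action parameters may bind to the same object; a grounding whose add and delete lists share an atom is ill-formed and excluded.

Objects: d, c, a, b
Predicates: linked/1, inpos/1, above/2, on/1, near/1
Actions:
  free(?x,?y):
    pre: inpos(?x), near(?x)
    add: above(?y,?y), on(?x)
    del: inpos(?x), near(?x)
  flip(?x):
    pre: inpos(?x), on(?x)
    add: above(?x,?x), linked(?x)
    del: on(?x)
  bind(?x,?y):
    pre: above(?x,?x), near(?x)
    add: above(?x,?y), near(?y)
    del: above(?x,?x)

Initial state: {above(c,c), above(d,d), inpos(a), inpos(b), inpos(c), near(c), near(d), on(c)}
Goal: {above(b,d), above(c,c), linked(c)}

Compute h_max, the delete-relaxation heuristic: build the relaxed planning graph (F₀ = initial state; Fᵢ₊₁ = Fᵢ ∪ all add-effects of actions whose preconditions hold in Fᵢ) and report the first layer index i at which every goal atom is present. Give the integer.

2

F0 = init (8 atoms)
F1 = F0 ∪ {above(a,a), above(b,b), above(c,a), above(c,b), above(c,d), above(d,a), above(d,b), above(d,c), linked(c), near(a), near(b)}  (19 atoms)
F2 = F1 ∪ {above(a,b), above(a,c), above(a,d), above(b,a), above(b,c), above(b,d), on(a), on(b)}  (27 atoms)
goal ⊆ F2  ⇒  h_max = 2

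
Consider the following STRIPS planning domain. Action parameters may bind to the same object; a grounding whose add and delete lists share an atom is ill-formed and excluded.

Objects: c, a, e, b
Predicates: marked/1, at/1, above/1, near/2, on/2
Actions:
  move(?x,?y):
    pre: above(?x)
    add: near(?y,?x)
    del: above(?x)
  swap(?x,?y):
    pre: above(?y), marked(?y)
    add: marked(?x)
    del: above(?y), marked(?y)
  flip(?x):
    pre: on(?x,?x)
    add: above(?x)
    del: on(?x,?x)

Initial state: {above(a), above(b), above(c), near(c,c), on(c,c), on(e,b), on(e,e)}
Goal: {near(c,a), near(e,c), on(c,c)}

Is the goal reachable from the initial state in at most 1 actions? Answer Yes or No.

No

1. move(c,e)  →  {above(a), above(b), near(c,c), near(e,c), on(c,c), on(e,b), on(e,e)}
2. move(a,c)  →  {above(b), near(c,a), near(c,c), near(e,c), on(c,c), on(e,b), on(e,e)}
optimal plan length = 2; 2 > 1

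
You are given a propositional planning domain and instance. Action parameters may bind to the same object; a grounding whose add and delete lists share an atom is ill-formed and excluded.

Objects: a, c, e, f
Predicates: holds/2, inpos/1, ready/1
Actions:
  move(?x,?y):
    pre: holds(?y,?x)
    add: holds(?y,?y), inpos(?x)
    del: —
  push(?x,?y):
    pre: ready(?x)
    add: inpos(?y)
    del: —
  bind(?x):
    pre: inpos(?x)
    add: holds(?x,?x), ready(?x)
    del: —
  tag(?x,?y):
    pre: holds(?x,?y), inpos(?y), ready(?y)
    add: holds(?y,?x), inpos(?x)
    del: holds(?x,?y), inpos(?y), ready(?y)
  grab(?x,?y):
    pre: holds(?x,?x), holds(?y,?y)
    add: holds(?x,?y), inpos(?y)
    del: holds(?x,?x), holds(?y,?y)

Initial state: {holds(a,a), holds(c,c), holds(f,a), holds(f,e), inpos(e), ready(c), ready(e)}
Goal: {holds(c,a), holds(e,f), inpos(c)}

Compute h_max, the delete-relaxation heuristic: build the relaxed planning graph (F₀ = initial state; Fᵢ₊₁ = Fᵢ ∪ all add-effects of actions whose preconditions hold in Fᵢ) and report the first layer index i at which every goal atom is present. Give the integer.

F0 = init (7 atoms)
F1 = F0 ∪ {holds(a,c), holds(c,a), holds(e,e), holds(e,f), holds(f,f), inpos(a), inpos(c), inpos(f)}  (15 atoms)
goal ⊆ F1  ⇒  h_max = 1

1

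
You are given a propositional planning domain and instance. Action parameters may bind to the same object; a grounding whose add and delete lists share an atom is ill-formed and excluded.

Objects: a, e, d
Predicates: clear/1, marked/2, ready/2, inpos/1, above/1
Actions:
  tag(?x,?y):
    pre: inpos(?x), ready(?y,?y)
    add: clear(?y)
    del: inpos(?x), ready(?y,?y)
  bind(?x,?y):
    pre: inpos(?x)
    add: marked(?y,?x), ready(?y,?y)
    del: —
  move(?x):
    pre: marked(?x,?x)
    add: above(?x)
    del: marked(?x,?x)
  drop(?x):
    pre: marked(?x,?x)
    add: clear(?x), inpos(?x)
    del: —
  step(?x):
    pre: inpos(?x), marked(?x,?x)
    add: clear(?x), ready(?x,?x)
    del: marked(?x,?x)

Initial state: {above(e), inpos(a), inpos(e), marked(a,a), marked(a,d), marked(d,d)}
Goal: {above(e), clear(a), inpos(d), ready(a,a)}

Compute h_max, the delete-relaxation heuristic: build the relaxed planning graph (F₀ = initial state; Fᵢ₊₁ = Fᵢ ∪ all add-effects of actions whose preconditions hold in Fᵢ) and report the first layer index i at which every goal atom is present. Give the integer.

1

F0 = init (6 atoms)
F1 = F0 ∪ {above(a), above(d), clear(a), clear(d), inpos(d), marked(a,e), marked(d,a), marked(d,e), marked(e,a), marked(e,e), ready(a,a), ready(d,d), ready(e,e)}  (19 atoms)
goal ⊆ F1  ⇒  h_max = 1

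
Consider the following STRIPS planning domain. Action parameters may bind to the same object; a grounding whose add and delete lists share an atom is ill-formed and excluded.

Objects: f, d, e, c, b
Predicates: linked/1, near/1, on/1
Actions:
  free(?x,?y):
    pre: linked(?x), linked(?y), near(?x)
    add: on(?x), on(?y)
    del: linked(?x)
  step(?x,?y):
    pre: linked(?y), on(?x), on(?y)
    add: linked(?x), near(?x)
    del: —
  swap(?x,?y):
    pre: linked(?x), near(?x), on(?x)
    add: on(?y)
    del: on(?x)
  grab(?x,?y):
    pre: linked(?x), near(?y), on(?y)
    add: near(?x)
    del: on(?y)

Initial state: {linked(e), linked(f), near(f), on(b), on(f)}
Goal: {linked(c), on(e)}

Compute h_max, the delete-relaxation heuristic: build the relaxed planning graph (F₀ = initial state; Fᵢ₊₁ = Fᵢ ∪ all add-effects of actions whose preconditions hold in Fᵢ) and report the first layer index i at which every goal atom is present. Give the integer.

F0 = init (5 atoms)
F1 = F0 ∪ {linked(b), near(b), near(e), on(c), on(d), on(e)}  (11 atoms)
F2 = F1 ∪ {linked(c), linked(d), near(c), near(d)}  (15 atoms)
goal ⊆ F2  ⇒  h_max = 2

2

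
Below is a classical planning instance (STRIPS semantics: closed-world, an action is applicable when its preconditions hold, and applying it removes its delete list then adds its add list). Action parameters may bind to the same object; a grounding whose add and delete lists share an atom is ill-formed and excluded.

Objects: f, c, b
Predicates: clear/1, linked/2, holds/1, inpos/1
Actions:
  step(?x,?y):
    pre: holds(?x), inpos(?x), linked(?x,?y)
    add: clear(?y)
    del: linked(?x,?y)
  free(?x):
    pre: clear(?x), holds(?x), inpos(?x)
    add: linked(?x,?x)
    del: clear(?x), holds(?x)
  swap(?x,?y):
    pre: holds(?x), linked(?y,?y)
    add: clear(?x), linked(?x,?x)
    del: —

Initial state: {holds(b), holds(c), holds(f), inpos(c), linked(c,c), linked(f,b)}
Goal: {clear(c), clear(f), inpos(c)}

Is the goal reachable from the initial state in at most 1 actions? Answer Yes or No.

1. swap(f,c)  →  {clear(f), holds(b), holds(c), holds(f), inpos(c), linked(c,c), linked(f,b), linked(f,f)}
2. step(c,c)  →  {clear(c), clear(f), holds(b), holds(c), holds(f), inpos(c), linked(f,b), linked(f,f)}
optimal plan length = 2; 2 > 1

No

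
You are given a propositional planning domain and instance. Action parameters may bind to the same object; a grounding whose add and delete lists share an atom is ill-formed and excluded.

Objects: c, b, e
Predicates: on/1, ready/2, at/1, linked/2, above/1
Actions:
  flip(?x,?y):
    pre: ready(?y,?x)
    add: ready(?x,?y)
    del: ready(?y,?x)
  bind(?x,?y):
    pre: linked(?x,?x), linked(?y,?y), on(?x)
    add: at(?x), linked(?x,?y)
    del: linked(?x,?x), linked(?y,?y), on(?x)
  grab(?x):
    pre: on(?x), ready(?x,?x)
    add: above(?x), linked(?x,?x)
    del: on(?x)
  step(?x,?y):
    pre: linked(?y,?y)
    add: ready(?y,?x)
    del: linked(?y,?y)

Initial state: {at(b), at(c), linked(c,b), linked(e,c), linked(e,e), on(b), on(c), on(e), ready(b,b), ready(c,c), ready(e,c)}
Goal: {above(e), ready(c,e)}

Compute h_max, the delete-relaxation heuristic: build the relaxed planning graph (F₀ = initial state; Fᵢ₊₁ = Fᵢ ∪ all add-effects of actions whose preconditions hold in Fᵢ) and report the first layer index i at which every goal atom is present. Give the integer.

2

F0 = init (11 atoms)
F1 = F0 ∪ {above(b), above(c), linked(b,b), linked(c,c), ready(c,e), ready(e,b), ready(e,e)}  (18 atoms)
F2 = F1 ∪ {above(e), at(e), linked(b,c), linked(b,e), linked(c,e), linked(e,b), ready(b,c), ready(b,e), ready(c,b)}  (27 atoms)
goal ⊆ F2  ⇒  h_max = 2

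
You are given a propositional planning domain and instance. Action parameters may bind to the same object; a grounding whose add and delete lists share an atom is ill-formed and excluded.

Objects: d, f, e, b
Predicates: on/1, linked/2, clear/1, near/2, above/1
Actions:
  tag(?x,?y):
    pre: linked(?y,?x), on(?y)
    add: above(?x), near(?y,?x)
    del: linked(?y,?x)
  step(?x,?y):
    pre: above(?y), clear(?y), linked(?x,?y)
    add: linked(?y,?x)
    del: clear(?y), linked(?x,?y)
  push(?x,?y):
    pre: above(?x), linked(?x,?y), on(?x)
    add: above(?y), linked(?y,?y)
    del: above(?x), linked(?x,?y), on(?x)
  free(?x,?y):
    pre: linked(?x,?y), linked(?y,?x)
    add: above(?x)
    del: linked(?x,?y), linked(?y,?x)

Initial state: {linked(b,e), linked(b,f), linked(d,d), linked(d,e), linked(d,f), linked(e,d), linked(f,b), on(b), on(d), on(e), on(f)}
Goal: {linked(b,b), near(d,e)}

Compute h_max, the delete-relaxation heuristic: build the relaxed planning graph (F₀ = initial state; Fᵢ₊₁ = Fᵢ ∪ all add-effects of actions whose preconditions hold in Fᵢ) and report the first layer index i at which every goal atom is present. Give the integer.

2

F0 = init (11 atoms)
F1 = F0 ∪ {above(b), above(d), above(e), above(f), near(b,e), near(b,f), near(d,d), near(d,e), near(d,f), near(e,d), near(f,b)}  (22 atoms)
F2 = F1 ∪ {linked(b,b), linked(e,e), linked(f,f)}  (25 atoms)
goal ⊆ F2  ⇒  h_max = 2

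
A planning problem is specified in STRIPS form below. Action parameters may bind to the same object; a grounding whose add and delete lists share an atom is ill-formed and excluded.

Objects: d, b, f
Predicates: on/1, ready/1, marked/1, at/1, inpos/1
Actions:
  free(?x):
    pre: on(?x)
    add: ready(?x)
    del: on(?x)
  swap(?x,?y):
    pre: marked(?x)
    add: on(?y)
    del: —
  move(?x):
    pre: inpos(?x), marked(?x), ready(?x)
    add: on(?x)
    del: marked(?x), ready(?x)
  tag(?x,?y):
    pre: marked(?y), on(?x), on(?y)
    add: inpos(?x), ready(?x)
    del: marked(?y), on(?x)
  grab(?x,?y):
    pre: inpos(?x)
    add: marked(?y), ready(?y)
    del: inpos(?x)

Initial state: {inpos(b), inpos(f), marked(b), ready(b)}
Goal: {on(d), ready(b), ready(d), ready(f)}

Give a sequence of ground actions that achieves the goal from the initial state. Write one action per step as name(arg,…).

1. swap(b,d)  →  {inpos(b), inpos(f), marked(b), on(d), ready(b)}
2. grab(b,d)  →  {inpos(f), marked(b), marked(d), on(d), ready(b), ready(d)}
3. grab(f,f)  →  {marked(b), marked(d), marked(f), on(d), ready(b), ready(d), ready(f)}

swap(b,d); grab(b,d); grab(f,f)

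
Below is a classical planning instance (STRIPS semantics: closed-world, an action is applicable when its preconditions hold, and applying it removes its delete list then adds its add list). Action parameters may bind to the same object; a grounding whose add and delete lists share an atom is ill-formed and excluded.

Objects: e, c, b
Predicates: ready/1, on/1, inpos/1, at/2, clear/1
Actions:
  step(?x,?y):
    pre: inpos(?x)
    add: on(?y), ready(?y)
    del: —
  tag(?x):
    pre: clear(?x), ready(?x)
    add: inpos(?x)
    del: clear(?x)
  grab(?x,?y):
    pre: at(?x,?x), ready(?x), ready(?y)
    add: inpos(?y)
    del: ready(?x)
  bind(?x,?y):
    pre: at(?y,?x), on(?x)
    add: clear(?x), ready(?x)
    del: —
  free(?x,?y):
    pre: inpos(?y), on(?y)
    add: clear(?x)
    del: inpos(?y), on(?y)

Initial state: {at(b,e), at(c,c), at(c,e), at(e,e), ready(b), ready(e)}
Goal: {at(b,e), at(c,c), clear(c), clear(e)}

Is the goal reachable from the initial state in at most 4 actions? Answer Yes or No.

Yes

1. grab(e,e)  →  {at(b,e), at(c,c), at(c,e), at(e,e), inpos(e), ready(b)}
2. step(e,e)  →  {at(b,e), at(c,c), at(c,e), at(e,e), inpos(e), on(e), ready(b), ready(e)}
3. bind(e,e)  →  {at(b,e), at(c,c), at(c,e), at(e,e), clear(e), inpos(e), on(e), ready(b), ready(e)}
4. free(c,e)  →  {at(b,e), at(c,c), at(c,e), at(e,e), clear(c), clear(e), ready(b), ready(e)}
optimal plan length = 4; 4 ≤ 4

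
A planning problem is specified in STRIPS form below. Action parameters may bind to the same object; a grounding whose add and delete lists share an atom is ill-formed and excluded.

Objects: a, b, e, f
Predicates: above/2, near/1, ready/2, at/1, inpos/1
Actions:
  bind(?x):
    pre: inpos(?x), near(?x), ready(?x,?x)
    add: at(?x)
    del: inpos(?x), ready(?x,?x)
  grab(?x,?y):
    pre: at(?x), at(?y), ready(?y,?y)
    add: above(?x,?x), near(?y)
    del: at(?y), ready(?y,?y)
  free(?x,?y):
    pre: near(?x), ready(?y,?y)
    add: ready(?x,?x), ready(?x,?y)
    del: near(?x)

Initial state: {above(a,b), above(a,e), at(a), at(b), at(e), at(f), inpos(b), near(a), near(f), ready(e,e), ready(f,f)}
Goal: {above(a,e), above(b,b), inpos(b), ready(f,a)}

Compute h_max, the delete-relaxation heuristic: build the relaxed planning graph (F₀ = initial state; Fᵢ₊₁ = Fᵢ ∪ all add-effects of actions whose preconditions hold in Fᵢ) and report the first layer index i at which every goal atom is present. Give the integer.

2

F0 = init (11 atoms)
F1 = F0 ∪ {above(a,a), above(b,b), above(e,e), above(f,f), near(e), ready(a,a), ready(a,e), ready(a,f), ready(f,e)}  (20 atoms)
F2 = F1 ∪ {ready(e,a), ready(e,f), ready(f,a)}  (23 atoms)
goal ⊆ F2  ⇒  h_max = 2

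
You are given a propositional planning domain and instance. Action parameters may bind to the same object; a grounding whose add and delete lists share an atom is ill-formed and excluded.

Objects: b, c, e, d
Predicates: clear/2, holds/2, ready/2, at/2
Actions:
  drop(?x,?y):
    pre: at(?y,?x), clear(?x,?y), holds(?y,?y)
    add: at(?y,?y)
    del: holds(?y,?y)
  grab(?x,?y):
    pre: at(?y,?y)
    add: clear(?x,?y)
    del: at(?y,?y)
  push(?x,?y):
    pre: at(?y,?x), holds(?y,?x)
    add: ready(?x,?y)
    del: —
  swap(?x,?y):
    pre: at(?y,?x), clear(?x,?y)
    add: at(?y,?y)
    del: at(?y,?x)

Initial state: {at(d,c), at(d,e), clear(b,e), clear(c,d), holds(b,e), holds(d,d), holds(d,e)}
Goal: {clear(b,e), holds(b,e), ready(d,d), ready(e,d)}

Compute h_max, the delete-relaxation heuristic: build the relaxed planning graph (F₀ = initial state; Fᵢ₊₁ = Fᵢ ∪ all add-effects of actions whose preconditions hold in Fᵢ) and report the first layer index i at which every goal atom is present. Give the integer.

F0 = init (7 atoms)
F1 = F0 ∪ {at(d,d), ready(e,d)}  (9 atoms)
F2 = F1 ∪ {clear(b,d), clear(d,d), clear(e,d), ready(d,d)}  (13 atoms)
goal ⊆ F2  ⇒  h_max = 2

2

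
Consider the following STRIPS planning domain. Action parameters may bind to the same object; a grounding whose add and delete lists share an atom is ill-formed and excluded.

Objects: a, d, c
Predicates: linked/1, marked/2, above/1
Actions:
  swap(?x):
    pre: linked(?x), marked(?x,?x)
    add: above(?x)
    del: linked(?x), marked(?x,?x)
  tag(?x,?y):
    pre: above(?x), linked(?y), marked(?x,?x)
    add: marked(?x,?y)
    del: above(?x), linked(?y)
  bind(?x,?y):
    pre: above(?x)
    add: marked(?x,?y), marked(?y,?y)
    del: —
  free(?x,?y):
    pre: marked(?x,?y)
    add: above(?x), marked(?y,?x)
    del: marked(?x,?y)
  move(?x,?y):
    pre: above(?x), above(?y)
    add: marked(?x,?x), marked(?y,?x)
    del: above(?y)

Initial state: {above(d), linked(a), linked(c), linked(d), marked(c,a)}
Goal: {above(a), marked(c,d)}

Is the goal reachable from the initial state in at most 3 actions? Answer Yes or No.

1. free(c,a)  →  {above(c), above(d), linked(a), linked(c), linked(d), marked(a,c)}
2. bind(c,d)  →  {above(c), above(d), linked(a), linked(c), linked(d), marked(a,c), marked(c,d), marked(d,d)}
3. free(a,c)  →  {above(a), above(c), above(d), linked(a), linked(c), linked(d), marked(c,a), marked(c,d), marked(d,d)}
optimal plan length = 3; 3 ≤ 3

Yes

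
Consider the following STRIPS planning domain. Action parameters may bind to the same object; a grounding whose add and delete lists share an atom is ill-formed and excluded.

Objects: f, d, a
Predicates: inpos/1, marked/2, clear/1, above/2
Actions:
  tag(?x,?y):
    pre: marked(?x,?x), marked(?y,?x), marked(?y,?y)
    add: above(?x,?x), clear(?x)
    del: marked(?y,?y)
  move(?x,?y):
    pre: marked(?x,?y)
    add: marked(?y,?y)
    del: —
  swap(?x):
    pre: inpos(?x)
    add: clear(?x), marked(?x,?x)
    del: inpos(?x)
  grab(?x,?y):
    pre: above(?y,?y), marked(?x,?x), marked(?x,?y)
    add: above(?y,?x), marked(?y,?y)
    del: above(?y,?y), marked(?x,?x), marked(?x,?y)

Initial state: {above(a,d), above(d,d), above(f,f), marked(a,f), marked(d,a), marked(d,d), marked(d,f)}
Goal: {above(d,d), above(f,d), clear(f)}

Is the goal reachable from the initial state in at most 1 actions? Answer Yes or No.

1. grab(d,f)  →  {above(a,d), above(d,d), above(f,d), marked(a,f), marked(d,a), marked(f,f)}
2. tag(f,f)  →  {above(a,d), above(d,d), above(f,d), above(f,f), clear(f), marked(a,f), marked(d,a)}
optimal plan length = 2; 2 > 1

No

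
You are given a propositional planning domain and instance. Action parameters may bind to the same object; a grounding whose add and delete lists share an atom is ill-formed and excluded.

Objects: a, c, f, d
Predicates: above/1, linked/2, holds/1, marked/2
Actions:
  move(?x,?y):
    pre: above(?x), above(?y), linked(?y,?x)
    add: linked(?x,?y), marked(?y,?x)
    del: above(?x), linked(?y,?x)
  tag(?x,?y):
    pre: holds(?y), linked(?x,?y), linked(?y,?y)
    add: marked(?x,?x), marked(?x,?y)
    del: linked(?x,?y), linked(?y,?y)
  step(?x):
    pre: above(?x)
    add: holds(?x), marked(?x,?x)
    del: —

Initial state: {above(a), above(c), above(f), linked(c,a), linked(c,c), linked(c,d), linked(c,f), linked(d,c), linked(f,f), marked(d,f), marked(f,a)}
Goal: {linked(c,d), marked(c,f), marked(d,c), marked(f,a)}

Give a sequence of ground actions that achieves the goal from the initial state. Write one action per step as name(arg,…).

1. move(f,c)  →  {above(a), above(c), linked(c,a), linked(c,c), linked(c,d), linked(d,c), linked(f,c), linked(f,f), marked(c,f), marked(d,f), marked(f,a)}
2. step(c)  →  {above(a), above(c), holds(c), linked(c,a), linked(c,c), linked(c,d), linked(d,c), linked(f,c), linked(f,f), marked(c,c), marked(c,f), marked(d,f), marked(f,a)}
3. tag(d,c)  →  {above(a), above(c), holds(c), linked(c,a), linked(c,d), linked(f,c), linked(f,f), marked(c,c), marked(c,f), marked(d,c), marked(d,d), marked(d,f), marked(f,a)}

move(f,c); step(c); tag(d,c)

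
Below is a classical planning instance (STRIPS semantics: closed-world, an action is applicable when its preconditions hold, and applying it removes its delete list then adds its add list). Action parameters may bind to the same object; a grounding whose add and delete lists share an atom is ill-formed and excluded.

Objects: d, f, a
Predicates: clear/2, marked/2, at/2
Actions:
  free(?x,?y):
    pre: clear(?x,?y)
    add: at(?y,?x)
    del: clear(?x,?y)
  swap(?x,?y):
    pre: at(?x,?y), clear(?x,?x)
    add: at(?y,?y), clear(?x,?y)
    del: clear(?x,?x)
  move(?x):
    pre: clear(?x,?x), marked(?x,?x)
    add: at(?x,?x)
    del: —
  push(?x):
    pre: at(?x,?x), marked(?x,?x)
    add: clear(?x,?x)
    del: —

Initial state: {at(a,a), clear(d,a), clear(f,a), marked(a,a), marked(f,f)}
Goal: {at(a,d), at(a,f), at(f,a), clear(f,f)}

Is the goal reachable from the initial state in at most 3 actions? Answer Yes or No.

No

1. free(d,a)  →  {at(a,a), at(a,d), clear(f,a), marked(a,a), marked(f,f)}
2. free(f,a)  →  {at(a,a), at(a,d), at(a,f), marked(a,a), marked(f,f)}
3. push(a)  →  {at(a,a), at(a,d), at(a,f), clear(a,a), marked(a,a), marked(f,f)}
4. swap(a,f)  →  {at(a,a), at(a,d), at(a,f), at(f,f), clear(a,f), marked(a,a), marked(f,f)}
5. free(a,f)  →  {at(a,a), at(a,d), at(a,f), at(f,a), at(f,f), marked(a,a), marked(f,f)}
6. push(f)  →  {at(a,a), at(a,d), at(a,f), at(f,a), at(f,f), clear(f,f), marked(a,a), marked(f,f)}
optimal plan length = 6; 6 > 3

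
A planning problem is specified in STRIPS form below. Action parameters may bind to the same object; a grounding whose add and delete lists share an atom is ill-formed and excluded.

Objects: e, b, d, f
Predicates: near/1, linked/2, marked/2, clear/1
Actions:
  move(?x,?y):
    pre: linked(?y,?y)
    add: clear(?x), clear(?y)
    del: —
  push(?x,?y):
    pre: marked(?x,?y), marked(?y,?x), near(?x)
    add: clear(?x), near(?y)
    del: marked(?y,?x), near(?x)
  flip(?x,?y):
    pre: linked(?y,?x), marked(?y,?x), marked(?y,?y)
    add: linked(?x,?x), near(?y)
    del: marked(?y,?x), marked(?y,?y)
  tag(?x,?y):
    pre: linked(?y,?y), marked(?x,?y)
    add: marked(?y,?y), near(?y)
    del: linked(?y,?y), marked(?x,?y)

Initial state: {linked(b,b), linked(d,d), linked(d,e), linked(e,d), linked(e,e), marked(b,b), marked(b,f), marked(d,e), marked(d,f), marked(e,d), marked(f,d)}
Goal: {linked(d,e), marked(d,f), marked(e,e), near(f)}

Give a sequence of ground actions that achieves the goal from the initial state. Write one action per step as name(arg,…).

1. tag(e,d)  →  {linked(b,b), linked(d,e), linked(e,d), linked(e,e), marked(b,b), marked(b,f), marked(d,d), marked(d,e), marked(d,f), marked(f,d), near(d)}
2. push(d,f)  →  {clear(d), linked(b,b), linked(d,e), linked(e,d), linked(e,e), marked(b,b), marked(b,f), marked(d,d), marked(d,e), marked(d,f), near(f)}
3. tag(d,e)  →  {clear(d), linked(b,b), linked(d,e), linked(e,d), marked(b,b), marked(b,f), marked(d,d), marked(d,f), marked(e,e), near(e), near(f)}

tag(e,d); push(d,f); tag(d,e)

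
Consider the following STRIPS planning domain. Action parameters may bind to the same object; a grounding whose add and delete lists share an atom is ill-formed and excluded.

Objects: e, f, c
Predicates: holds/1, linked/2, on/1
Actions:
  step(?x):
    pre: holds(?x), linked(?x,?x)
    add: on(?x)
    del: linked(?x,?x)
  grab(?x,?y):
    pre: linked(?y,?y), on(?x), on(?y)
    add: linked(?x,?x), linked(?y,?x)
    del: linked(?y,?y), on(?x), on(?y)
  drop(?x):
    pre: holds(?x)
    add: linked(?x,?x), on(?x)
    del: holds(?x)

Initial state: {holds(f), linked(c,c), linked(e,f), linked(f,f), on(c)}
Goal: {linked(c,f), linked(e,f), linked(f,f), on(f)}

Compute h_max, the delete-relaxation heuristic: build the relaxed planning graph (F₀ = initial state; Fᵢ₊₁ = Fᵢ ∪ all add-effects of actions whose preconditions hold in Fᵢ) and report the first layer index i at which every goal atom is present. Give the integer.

2

F0 = init (5 atoms)
F1 = F0 ∪ {on(f)}  (6 atoms)
F2 = F1 ∪ {linked(c,f), linked(f,c)}  (8 atoms)
goal ⊆ F2  ⇒  h_max = 2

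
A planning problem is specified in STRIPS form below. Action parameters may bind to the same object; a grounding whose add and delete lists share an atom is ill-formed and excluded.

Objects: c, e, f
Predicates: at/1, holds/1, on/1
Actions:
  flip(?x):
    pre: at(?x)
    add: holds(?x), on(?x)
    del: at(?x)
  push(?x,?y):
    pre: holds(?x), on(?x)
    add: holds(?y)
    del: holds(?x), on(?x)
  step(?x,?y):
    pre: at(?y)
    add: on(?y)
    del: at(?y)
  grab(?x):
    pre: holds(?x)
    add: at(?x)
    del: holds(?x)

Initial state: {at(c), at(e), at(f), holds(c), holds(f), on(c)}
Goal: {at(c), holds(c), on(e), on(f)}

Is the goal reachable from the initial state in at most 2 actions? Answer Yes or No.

1. flip(e)  →  {at(c), at(f), holds(c), holds(e), holds(f), on(c), on(e)}
2. flip(f)  →  {at(c), holds(c), holds(e), holds(f), on(c), on(e), on(f)}
optimal plan length = 2; 2 ≤ 2

Yes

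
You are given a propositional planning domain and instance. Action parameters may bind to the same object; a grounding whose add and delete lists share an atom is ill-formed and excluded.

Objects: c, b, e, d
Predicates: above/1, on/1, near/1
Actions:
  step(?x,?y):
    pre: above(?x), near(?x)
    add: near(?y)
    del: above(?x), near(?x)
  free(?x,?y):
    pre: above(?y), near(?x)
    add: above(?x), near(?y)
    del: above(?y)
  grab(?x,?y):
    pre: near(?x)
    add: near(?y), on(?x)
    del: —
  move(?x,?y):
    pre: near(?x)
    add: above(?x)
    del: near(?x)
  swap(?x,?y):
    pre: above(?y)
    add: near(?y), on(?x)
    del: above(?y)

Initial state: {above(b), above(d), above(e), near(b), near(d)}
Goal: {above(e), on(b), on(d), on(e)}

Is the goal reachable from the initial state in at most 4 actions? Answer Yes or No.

Yes

1. grab(b,c)  →  {above(b), above(d), above(e), near(b), near(c), near(d), on(b)}
2. grab(d,c)  →  {above(b), above(d), above(e), near(b), near(c), near(d), on(b), on(d)}
3. swap(e,b)  →  {above(d), above(e), near(b), near(c), near(d), on(b), on(d), on(e)}
optimal plan length = 3; 3 ≤ 4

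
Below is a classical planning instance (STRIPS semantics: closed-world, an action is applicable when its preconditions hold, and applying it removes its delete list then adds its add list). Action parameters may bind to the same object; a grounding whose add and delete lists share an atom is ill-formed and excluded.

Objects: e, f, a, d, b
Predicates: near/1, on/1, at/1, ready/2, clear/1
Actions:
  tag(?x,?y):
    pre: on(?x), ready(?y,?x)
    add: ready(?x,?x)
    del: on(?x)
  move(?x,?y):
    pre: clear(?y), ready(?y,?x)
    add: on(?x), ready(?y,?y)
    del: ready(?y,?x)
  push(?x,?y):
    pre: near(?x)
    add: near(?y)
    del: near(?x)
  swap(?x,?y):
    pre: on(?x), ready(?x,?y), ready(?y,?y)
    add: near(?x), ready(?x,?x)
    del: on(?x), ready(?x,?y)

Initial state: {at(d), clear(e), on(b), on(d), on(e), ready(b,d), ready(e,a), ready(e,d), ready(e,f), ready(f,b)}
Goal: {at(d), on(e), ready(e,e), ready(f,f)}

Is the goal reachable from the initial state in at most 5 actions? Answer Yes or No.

Yes

1. tag(b,f)  →  {at(d), clear(e), on(d), on(e), ready(b,b), ready(b,d), ready(e,a), ready(e,d), ready(e,f), ready(f,b)}
2. move(f,e)  →  {at(d), clear(e), on(d), on(e), on(f), ready(b,b), ready(b,d), ready(e,a), ready(e,d), ready(e,e), ready(f,b)}
3. swap(f,b)  →  {at(d), clear(e), near(f), on(d), on(e), ready(b,b), ready(b,d), ready(e,a), ready(e,d), ready(e,e), ready(f,f)}
optimal plan length = 3; 3 ≤ 5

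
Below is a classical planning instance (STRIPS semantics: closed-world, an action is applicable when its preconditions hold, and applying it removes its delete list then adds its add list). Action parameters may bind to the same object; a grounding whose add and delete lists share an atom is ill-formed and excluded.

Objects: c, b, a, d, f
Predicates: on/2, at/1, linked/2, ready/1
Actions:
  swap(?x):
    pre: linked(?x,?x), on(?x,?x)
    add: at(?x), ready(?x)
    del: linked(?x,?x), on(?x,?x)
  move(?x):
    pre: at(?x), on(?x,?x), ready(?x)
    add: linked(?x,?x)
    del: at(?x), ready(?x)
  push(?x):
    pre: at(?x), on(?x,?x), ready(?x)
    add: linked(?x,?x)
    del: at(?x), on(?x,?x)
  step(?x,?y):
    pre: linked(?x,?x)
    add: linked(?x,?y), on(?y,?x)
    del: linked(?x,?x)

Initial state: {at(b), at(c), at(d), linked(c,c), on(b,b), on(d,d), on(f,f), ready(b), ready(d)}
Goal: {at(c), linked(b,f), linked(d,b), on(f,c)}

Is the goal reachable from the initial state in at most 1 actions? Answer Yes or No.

No

1. move(b)  →  {at(c), at(d), linked(b,b), linked(c,c), on(b,b), on(d,d), on(f,f), ready(d)}
2. move(d)  →  {at(c), linked(b,b), linked(c,c), linked(d,d), on(b,b), on(d,d), on(f,f)}
3. step(c,f)  →  {at(c), linked(b,b), linked(c,f), linked(d,d), on(b,b), on(d,d), on(f,c), on(f,f)}
4. step(b,f)  →  {at(c), linked(b,f), linked(c,f), linked(d,d), on(b,b), on(d,d), on(f,b), on(f,c), on(f,f)}
5. step(d,b)  →  {at(c), linked(b,f), linked(c,f), linked(d,b), on(b,b), on(b,d), on(d,d), on(f,b), on(f,c), on(f,f)}
optimal plan length = 5; 5 > 1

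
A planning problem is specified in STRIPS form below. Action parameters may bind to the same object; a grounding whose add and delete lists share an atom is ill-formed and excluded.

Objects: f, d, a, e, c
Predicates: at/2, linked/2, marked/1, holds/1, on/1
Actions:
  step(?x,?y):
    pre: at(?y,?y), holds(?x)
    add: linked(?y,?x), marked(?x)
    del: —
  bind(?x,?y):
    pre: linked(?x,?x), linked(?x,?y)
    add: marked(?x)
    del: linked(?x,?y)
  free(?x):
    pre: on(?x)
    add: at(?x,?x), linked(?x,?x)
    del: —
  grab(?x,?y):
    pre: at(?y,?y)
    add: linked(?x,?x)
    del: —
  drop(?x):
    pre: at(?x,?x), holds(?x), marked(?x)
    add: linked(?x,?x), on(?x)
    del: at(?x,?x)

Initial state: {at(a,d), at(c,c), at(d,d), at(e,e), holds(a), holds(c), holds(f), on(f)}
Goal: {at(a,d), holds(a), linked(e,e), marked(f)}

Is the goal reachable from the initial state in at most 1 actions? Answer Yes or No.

No

1. step(f,d)  →  {at(a,d), at(c,c), at(d,d), at(e,e), holds(a), holds(c), holds(f), linked(d,f), marked(f), on(f)}
2. grab(e,d)  →  {at(a,d), at(c,c), at(d,d), at(e,e), holds(a), holds(c), holds(f), linked(d,f), linked(e,e), marked(f), on(f)}
optimal plan length = 2; 2 > 1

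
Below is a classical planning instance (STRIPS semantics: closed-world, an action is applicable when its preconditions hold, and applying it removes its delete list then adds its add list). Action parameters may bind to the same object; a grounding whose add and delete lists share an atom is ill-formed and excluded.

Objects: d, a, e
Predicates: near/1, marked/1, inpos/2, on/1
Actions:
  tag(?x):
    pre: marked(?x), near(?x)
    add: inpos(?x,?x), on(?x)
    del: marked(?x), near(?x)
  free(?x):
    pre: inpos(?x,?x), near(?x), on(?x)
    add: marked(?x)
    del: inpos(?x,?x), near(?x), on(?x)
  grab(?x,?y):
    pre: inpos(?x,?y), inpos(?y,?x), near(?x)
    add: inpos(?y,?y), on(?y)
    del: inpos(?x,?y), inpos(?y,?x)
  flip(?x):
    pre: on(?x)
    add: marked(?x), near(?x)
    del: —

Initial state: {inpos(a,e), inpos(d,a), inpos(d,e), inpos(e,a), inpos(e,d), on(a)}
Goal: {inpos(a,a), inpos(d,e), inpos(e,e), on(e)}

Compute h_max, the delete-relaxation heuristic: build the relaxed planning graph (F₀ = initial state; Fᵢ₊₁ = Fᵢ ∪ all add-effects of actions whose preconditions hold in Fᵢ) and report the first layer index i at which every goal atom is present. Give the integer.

F0 = init (6 atoms)
F1 = F0 ∪ {marked(a), near(a)}  (8 atoms)
F2 = F1 ∪ {inpos(a,a), inpos(e,e), on(e)}  (11 atoms)
goal ⊆ F2  ⇒  h_max = 2

2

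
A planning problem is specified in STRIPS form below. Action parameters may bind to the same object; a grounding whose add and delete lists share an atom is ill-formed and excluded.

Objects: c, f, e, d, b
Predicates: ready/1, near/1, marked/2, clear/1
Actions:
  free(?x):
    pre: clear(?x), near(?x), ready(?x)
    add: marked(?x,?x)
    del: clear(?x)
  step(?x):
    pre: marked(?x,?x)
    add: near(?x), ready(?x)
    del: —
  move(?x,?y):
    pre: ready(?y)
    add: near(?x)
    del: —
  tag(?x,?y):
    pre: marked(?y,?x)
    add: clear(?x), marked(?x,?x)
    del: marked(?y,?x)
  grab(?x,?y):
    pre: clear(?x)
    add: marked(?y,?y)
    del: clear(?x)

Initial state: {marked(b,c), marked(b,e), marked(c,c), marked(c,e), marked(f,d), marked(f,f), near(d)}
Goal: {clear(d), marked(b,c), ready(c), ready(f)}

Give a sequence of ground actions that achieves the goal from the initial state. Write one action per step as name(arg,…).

step(c); step(f); tag(d,f)

1. step(c)  →  {marked(b,c), marked(b,e), marked(c,c), marked(c,e), marked(f,d), marked(f,f), near(c), near(d), ready(c)}
2. step(f)  →  {marked(b,c), marked(b,e), marked(c,c), marked(c,e), marked(f,d), marked(f,f), near(c), near(d), near(f), ready(c), ready(f)}
3. tag(d,f)  →  {clear(d), marked(b,c), marked(b,e), marked(c,c), marked(c,e), marked(d,d), marked(f,f), near(c), near(d), near(f), ready(c), ready(f)}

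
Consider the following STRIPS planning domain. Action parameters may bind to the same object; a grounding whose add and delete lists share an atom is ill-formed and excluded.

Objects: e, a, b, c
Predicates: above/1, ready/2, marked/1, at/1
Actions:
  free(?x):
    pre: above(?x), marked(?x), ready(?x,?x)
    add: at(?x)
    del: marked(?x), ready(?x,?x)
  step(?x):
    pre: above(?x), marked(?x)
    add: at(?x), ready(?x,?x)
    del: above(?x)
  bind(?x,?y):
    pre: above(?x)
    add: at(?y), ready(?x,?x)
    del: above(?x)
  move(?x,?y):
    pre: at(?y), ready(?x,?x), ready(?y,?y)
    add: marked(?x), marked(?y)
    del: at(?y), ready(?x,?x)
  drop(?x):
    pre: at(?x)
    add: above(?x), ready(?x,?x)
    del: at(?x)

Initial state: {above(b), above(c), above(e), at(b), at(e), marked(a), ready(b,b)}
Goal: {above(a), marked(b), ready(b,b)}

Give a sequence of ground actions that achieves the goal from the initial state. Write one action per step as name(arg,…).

bind(e,a); move(e,b); drop(a)

1. bind(e,a)  →  {above(b), above(c), at(a), at(b), at(e), marked(a), ready(b,b), ready(e,e)}
2. move(e,b)  →  {above(b), above(c), at(a), at(e), marked(a), marked(b), marked(e), ready(b,b)}
3. drop(a)  →  {above(a), above(b), above(c), at(e), marked(a), marked(b), marked(e), ready(a,a), ready(b,b)}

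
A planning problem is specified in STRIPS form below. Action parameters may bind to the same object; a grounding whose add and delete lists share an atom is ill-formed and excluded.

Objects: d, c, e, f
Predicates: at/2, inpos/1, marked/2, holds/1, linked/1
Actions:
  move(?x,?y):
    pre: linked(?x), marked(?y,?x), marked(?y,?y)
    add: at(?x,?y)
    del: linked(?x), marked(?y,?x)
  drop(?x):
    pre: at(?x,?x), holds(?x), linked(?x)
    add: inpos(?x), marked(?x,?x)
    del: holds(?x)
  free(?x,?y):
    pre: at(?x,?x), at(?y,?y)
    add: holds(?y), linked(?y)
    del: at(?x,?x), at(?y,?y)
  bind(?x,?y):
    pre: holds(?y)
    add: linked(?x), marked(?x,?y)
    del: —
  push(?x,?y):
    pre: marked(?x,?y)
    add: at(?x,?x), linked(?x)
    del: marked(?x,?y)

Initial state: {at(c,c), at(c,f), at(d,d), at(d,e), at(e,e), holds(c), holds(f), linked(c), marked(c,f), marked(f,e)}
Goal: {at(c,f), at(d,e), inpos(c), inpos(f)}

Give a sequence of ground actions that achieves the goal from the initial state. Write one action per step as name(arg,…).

1. drop(c)  →  {at(c,c), at(c,f), at(d,d), at(d,e), at(e,e), holds(f), inpos(c), linked(c), marked(c,c), marked(c,f), marked(f,e)}
2. push(f,e)  →  {at(c,c), at(c,f), at(d,d), at(d,e), at(e,e), at(f,f), holds(f), inpos(c), linked(c), linked(f), marked(c,c), marked(c,f)}
3. drop(f)  →  {at(c,c), at(c,f), at(d,d), at(d,e), at(e,e), at(f,f), inpos(c), inpos(f), linked(c), linked(f), marked(c,c), marked(c,f), marked(f,f)}

drop(c); push(f,e); drop(f)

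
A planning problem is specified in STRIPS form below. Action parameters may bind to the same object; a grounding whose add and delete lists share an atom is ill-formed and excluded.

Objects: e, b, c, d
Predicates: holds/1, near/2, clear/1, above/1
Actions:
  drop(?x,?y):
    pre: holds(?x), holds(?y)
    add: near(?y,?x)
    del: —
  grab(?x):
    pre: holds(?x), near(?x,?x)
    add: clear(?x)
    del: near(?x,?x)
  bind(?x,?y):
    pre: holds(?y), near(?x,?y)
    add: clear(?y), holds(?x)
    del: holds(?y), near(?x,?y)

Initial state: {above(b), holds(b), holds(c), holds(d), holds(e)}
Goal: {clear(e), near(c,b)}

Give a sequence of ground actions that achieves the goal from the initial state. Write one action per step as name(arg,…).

1. drop(e,e)  →  {above(b), holds(b), holds(c), holds(d), holds(e), near(e,e)}
2. drop(b,c)  →  {above(b), holds(b), holds(c), holds(d), holds(e), near(c,b), near(e,e)}
3. grab(e)  →  {above(b), clear(e), holds(b), holds(c), holds(d), holds(e), near(c,b)}

drop(e,e); drop(b,c); grab(e)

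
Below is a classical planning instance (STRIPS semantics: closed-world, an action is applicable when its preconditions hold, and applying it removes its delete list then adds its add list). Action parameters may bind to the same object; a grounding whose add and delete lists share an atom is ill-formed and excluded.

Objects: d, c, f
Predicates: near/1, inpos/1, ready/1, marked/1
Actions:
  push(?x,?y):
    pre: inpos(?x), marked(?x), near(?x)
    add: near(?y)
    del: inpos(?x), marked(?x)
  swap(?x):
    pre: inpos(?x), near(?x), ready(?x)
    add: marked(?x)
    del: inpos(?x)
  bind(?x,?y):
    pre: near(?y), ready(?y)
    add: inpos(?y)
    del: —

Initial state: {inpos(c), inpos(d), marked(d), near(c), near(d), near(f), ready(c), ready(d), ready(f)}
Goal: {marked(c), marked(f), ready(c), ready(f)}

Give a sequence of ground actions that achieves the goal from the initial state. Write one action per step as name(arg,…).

swap(c); bind(d,f); swap(f)

1. swap(c)  →  {inpos(d), marked(c), marked(d), near(c), near(d), near(f), ready(c), ready(d), ready(f)}
2. bind(d,f)  →  {inpos(d), inpos(f), marked(c), marked(d), near(c), near(d), near(f), ready(c), ready(d), ready(f)}
3. swap(f)  →  {inpos(d), marked(c), marked(d), marked(f), near(c), near(d), near(f), ready(c), ready(d), ready(f)}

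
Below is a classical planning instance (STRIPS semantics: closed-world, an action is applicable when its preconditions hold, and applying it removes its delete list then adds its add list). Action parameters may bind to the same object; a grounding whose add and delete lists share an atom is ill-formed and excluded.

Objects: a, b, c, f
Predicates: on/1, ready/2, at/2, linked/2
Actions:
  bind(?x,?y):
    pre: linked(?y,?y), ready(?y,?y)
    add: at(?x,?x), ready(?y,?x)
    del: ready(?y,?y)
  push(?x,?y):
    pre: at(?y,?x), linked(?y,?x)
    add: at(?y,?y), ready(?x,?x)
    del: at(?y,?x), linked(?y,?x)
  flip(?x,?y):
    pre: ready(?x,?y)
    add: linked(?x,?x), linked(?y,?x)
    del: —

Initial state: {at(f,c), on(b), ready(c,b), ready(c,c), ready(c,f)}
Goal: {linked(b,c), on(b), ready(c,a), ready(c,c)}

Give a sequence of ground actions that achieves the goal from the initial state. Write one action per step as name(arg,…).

flip(c,b); bind(a,c); flip(c,f); push(c,f)

1. flip(c,b)  →  {at(f,c), linked(b,c), linked(c,c), on(b), ready(c,b), ready(c,c), ready(c,f)}
2. bind(a,c)  →  {at(a,a), at(f,c), linked(b,c), linked(c,c), on(b), ready(c,a), ready(c,b), ready(c,f)}
3. flip(c,f)  →  {at(a,a), at(f,c), linked(b,c), linked(c,c), linked(f,c), on(b), ready(c,a), ready(c,b), ready(c,f)}
4. push(c,f)  →  {at(a,a), at(f,f), linked(b,c), linked(c,c), on(b), ready(c,a), ready(c,b), ready(c,c), ready(c,f)}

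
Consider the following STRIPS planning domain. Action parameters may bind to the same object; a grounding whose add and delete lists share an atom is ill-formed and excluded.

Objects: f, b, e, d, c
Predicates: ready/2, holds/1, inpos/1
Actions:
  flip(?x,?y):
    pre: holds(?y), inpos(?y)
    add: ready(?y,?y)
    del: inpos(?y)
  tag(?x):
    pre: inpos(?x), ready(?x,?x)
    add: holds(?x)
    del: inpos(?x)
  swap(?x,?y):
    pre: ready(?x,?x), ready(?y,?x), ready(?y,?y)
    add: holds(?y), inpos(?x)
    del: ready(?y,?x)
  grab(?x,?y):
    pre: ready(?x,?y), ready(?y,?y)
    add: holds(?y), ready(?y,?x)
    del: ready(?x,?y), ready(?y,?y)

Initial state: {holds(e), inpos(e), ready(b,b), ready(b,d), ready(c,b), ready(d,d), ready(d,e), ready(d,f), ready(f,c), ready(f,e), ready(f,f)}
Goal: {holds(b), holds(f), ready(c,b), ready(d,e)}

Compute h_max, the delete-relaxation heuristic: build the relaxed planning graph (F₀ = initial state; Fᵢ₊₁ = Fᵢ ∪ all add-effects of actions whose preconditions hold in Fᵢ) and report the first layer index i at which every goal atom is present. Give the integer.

1

F0 = init (11 atoms)
F1 = F0 ∪ {holds(b), holds(d), holds(f), inpos(b), inpos(d), inpos(f), ready(b,c), ready(d,b), ready(e,e), ready(f,d)}  (21 atoms)
goal ⊆ F1  ⇒  h_max = 1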